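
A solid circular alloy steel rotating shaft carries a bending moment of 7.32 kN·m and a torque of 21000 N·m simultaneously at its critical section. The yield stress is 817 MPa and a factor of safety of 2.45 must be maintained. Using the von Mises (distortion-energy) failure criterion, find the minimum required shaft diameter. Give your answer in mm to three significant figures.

σ_allow = σ_y/n = 817/2.45 = 333.5 MPa.
For a solid shaft σ_b = 32M/(πd³) and τ = 16T/(πd³), so the von Mises stress is σ' = (16/πd³)·√(4M²+3T²).
√(4M²+3T²) = √(4×(7.320×10^6)² + 3×(2.100×10^7)²) = 3.921×10^7 N·mm.
d³ = 16×3.921×10^7/(π×333.5) = 598800 mm³.
d = 84.29 mm.

d = 84.3 mm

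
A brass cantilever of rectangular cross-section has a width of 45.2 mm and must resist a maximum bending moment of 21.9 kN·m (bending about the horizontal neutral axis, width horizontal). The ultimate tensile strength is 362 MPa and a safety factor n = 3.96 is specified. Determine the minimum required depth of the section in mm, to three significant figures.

h = 178 mm

σ_allow = 362/3.96 = 91.41 MPa.
For a rectangular section σ = 6M/(bh²), so h² = 6M/(b σ_allow) = 6×2.1900×10^7/(45.2×91.41) = 31800 mm².
h = 178.3 mm.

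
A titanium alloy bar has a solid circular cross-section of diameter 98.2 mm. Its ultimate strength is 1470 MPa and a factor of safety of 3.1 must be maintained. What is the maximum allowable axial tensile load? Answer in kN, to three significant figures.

F_allow = 3590 kN

σ_allow = 1470/3.1 = 474.2 MPa.
A = πd²/4 = π×98.2²/4 = 7574 mm².
F_allow = σ_allow × A = 474.2×7574 = 3.591×10^6 N.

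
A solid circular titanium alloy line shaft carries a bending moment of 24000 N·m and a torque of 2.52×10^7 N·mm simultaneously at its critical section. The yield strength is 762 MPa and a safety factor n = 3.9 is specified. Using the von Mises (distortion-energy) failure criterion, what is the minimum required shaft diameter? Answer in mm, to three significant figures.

d = 119 mm

σ_allow = σ_y/n = 762/3.9 = 195.4 MPa.
For a solid shaft σ_b = 32M/(πd³) and τ = 16T/(πd³), so the von Mises stress is σ' = (16/πd³)·√(4M²+3T²).
√(4M²+3T²) = √(4×(2.400×10^7)² + 3×(2.520×10^7)²) = 6.488×10^7 N·mm.
d³ = 16×6.488×10^7/(π×195.4) = 1.691×10^6 mm³.
d = 119.1 mm.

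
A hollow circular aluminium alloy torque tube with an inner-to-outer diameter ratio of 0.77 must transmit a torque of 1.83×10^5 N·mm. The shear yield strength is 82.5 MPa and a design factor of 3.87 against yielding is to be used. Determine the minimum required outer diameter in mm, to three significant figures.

τ_allow = 82.5/3.87 = 21.32 MPa.
For a hollow shaft τ = 16T/[πd_o³(1−k⁴)] with k = 0.77, so 1−k⁴ = 0.6485.
d_o³ = 16T/[π τ_allow (1−k⁴)] = 16×183000/(π×21.32×0.6485) = 67420 mm³.
d_o = 40.70 mm.

d_o = 40.7 mm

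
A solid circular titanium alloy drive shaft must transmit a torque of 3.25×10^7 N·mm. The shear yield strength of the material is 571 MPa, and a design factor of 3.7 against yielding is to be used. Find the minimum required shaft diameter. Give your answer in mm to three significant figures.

d = 102 mm

Allowable shear stress τ_allow = 571/3.7 = 154.3 MPa.
For a solid shaft τ = 16T/(πd³), so d³ = 16T/(π τ_allow) = 16×3.2500×10^7/(π×154.3) = 1.073×10^6 mm³.
d = (1.073×10^6)^(1/3) = 102.4 mm.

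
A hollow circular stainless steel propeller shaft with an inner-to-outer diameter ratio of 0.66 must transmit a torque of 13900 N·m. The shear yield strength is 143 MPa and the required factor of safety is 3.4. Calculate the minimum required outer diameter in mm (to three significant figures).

τ_allow = 143/3.4 = 42.06 MPa.
For a hollow shaft τ = 16T/[πd_o³(1−k⁴)] with k = 0.66, so 1−k⁴ = 0.8103.
d_o³ = 16T/[π τ_allow (1−k⁴)] = 16×1.3900×10^7/(π×42.06×0.8103) = 2.077×10^6 mm³.
d_o = 127.6 mm.

d_o = 128 mm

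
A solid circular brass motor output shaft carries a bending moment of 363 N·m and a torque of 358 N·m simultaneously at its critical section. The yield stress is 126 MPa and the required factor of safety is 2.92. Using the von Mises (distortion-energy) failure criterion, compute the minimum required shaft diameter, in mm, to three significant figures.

σ_allow = σ_y/n = 126/2.92 = 43.15 MPa.
For a solid shaft σ_b = 32M/(πd³) and τ = 16T/(πd³), so the von Mises stress is σ' = (16/πd³)·√(4M²+3T²).
√(4M²+3T²) = √(4×(363000)² + 3×(358000)²) = 954800 N·mm.
d³ = 16×954800/(π×43.15) = 112700 mm³.
d = 48.30 mm.

d = 48.3 mm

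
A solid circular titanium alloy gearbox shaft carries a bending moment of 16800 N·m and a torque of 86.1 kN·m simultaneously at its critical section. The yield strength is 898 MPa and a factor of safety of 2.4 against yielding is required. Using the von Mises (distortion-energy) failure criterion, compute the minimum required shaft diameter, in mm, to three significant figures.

σ_allow = σ_y/n = 898/2.4 = 374.2 MPa.
For a solid shaft σ_b = 32M/(πd³) and τ = 16T/(πd³), so the von Mises stress is σ' = (16/πd³)·√(4M²+3T²).
√(4M²+3T²) = √(4×(1.680×10^7)² + 3×(8.610×10^7)²) = 1.529×10^8 N·mm.
d³ = 16×1.529×10^8/(π×374.2) = 2.081×10^6 mm³.
d = 127.7 mm.

d = 128 mm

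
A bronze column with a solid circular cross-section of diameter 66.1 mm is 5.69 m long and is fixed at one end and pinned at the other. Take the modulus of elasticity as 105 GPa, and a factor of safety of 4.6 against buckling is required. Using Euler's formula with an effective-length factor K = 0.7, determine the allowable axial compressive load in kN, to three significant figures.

I = πd⁴/64 = π×66.1⁴/64 = 937100 mm⁴.
Effective length L_e = KL = 0.7×5.69 m = 3983 mm.
Euler critical load P_cr = π²EI/L_e² = π²×105000×937100/3983² = 61210 N.
P_allow = P_cr/n = 61210/4.6 = 13310 N.

P_allow = 13.3 kN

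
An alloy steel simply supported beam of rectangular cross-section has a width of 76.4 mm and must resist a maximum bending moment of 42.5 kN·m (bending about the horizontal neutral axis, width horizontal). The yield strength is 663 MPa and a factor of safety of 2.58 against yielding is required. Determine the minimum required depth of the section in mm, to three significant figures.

σ_allow = 663/2.58 = 257.0 MPa.
For a rectangular section σ = 6M/(bh²), so h² = 6M/(b σ_allow) = 6×4.2500×10^7/(76.4×257.0) = 12990 mm².
h = 114.0 mm.

h = 114 mm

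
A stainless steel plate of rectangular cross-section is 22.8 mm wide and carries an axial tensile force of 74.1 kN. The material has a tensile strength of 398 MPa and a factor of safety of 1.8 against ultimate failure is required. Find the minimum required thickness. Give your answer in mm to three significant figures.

σ_allow = 398/1.8 = 221.1 MPa.
Required area A = F/σ_allow = 74100/221.1 = 335.1 mm².
t = A/w = 335.1/22.8 = 14.70 mm.

t = 14.7 mm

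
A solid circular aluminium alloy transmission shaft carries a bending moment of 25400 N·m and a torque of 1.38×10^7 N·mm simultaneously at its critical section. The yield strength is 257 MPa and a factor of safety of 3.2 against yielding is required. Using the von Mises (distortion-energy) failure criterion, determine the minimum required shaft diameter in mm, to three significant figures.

σ_allow = σ_y/n = 257/3.2 = 80.31 MPa.
For a solid shaft σ_b = 32M/(πd³) and τ = 16T/(πd³), so the von Mises stress is σ' = (16/πd³)·√(4M²+3T²).
√(4M²+3T²) = √(4×(2.540×10^7)² + 3×(1.380×10^7)²) = 5.614×10^7 N·mm.
d³ = 16×5.614×10^7/(π×80.31) = 3.560×10^6 mm³.
d = 152.7 mm.

d = 153 mm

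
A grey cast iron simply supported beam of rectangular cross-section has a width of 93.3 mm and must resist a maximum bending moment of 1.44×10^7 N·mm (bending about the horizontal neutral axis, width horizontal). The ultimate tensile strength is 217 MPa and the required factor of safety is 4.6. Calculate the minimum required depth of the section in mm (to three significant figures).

σ_allow = 217/4.6 = 47.17 MPa.
For a rectangular section σ = 6M/(bh²), so h² = 6M/(b σ_allow) = 6×1.4400×10^7/(93.3×47.17) = 19630 mm².
h = 140.1 mm.

h = 140 mm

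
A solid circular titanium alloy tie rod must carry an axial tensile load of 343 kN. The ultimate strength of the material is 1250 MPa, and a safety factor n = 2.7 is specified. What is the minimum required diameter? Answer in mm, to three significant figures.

Allowable stress σ_allow = 1250/2.7 = 463.0 MPa.
Required area A = F/σ_allow = 343000/463.0 = 740.9 mm².
A = πd²/4 → d = √(4A/π) = 30.71 mm.

d = 30.7 mm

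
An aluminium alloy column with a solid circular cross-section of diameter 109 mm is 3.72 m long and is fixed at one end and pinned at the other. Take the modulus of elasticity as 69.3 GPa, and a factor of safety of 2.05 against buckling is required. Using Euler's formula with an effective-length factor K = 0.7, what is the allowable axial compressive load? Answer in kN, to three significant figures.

P_allow = 341 kN

I = πd⁴/64 = π×109⁴/64 = 6.929×10^6 mm⁴.
Effective length L_e = KL = 0.7×3.72 m = 2604 mm.
Euler critical load P_cr = π²EI/L_e² = π²×69300×6.929×10^6/2604² = 698900 N.
P_allow = P_cr/n = 698900/2.05 = 340900 N.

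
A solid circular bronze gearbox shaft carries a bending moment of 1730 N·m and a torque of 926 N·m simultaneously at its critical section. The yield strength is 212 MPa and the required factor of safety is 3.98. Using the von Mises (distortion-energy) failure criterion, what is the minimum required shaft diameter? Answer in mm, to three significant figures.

d = 71.4 mm

σ_allow = σ_y/n = 212/3.98 = 53.27 MPa.
For a solid shaft σ_b = 32M/(πd³) and τ = 16T/(πd³), so the von Mises stress is σ' = (16/πd³)·√(4M²+3T²).
√(4M²+3T²) = √(4×(1.730×10^6)² + 3×(926000)²) = 3.814×10^6 N·mm.
d³ = 16×3.814×10^6/(π×53.27) = 364600 mm³.
d = 71.44 mm.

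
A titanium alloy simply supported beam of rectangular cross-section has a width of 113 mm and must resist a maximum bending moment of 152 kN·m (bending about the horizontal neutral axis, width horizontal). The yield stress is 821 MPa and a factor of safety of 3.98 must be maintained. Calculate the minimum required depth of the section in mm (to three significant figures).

h = 198 mm

σ_allow = 821/3.98 = 206.3 MPa.
For a rectangular section σ = 6M/(bh²), so h² = 6M/(b σ_allow) = 6×1.5200×10^8/(113×206.3) = 39130 mm².
h = 197.8 mm.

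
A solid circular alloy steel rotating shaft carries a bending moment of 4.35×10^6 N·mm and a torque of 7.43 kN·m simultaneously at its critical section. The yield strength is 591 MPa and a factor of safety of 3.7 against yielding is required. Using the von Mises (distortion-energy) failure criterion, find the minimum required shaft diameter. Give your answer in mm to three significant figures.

σ_allow = σ_y/n = 591/3.7 = 159.7 MPa.
For a solid shaft σ_b = 32M/(πd³) and τ = 16T/(πd³), so the von Mises stress is σ' = (16/πd³)·√(4M²+3T²).
√(4M²+3T²) = √(4×(4.350×10^6)² + 3×(7.430×10^6)²) = 1.553×10^7 N·mm.
d³ = 16×1.553×10^7/(π×159.7) = 495300 mm³.
d = 79.12 mm.

d = 79.1 mm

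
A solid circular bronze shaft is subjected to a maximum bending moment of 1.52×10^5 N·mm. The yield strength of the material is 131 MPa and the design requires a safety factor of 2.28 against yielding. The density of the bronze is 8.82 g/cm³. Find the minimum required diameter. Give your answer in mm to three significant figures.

σ_allow = 131/2.28 = 57.46 MPa.
For a solid circular section σ = 32M/(πd³), so d³ = 32M/(π σ_allow) = 32×152000/(π×57.46) = 26950 mm³.
d = 29.98 mm.

d = 30.0 mm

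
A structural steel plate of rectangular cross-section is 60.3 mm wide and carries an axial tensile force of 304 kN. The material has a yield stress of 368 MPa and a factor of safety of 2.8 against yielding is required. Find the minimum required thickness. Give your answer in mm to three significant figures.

σ_allow = 368/2.8 = 131.4 MPa.
Required area A = F/σ_allow = 304000/131.4 = 2313 mm².
t = A/w = 2313/60.3 = 38.36 mm.

t = 38.4 mm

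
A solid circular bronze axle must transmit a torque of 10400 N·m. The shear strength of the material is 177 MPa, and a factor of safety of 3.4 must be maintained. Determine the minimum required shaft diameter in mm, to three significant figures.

d = 101 mm

Allowable shear stress τ_allow = 177/3.4 = 52.06 MPa.
For a solid shaft τ = 16T/(πd³), so d³ = 16T/(π τ_allow) = 16×1.0400×10^7/(π×52.06) = 1.017×10^6 mm³.
d = (1.017×10^6)^(1/3) = 100.6 mm.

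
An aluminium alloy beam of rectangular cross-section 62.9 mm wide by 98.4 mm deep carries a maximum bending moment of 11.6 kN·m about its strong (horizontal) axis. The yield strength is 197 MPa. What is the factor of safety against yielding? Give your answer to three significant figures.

n = 1.72

Section modulus S = bh²/6 = 62.9×98.4²/6 = 101500 mm³.
σ = M/S = 1.1600×10^7/101500 = 114.3 MPa.
n = 197/114.3 = 1.724.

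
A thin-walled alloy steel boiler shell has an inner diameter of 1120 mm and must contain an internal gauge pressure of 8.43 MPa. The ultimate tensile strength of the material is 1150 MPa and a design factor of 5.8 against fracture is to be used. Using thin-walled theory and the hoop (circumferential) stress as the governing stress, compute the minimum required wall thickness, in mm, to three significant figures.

σ_allow = 1150/5.8 = 198.3 MPa.
Hoop stress σ_h = pD/(2t), so t = pD/(2σ_allow) = 8.43×1120/(2×198.3) = 23.81 mm.

t = 23.8 mm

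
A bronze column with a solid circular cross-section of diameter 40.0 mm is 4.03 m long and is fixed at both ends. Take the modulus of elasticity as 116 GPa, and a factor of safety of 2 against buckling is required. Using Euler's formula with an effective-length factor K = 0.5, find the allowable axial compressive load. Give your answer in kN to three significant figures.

P_allow = 17.7 kN

I = πd⁴/64 = π×40.0⁴/64 = 125700 mm⁴.
Effective length L_e = KL = 0.5×4.03 m = 2015 mm.
Euler critical load P_cr = π²EI/L_e² = π²×116000×125700/2015² = 35430 N.
P_allow = P_cr/n = 35430/2 = 17720 N.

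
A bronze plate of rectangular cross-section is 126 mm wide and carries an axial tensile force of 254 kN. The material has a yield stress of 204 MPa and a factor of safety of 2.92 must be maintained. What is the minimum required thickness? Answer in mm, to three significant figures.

t = 28.9 mm

σ_allow = 204/2.92 = 69.86 MPa.
Required area A = F/σ_allow = 254000/69.86 = 3636 mm².
t = A/w = 3636/126 = 28.85 mm.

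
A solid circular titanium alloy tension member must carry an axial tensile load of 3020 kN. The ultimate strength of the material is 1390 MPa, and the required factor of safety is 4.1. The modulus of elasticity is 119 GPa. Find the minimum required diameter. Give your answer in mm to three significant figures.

Allowable stress σ_allow = 1390/4.1 = 339.0 MPa.
Required area A = F/σ_allow = 3020000/339.0 = 8908 mm².
A = πd²/4 → d = √(4A/π) = 106.5 mm.

d = 106 mm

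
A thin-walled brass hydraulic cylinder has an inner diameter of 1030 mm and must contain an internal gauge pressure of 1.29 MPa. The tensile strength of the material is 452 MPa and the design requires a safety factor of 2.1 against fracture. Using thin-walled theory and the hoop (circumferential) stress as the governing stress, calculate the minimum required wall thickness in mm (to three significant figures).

σ_allow = 452/2.1 = 215.2 MPa.
Hoop stress σ_h = pD/(2t), so t = pD/(2σ_allow) = 1.29×1030/(2×215.2) = 3.087 mm.

t = 3.09 mm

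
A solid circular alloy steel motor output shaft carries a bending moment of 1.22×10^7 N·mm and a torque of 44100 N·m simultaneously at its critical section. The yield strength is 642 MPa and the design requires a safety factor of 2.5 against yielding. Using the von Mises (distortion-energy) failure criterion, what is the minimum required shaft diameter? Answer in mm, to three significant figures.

d = 117 mm

σ_allow = σ_y/n = 642/2.5 = 256.8 MPa.
For a solid shaft σ_b = 32M/(πd³) and τ = 16T/(πd³), so the von Mises stress is σ' = (16/πd³)·√(4M²+3T²).
√(4M²+3T²) = √(4×(1.220×10^7)² + 3×(4.410×10^7)²) = 8.019×10^7 N·mm.
d³ = 16×8.019×10^7/(π×256.8) = 1.590×10^6 mm³.
d = 116.7 mm.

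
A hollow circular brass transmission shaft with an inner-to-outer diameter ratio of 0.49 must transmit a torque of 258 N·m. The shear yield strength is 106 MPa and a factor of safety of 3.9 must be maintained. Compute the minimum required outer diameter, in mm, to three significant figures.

d_o = 37.2 mm

τ_allow = 106/3.9 = 27.18 MPa.
For a hollow shaft τ = 16T/[πd_o³(1−k⁴)] with k = 0.49, so 1−k⁴ = 0.9424.
d_o³ = 16T/[π τ_allow (1−k⁴)] = 16×258000/(π×27.18×0.9424) = 51300 mm³.
d_o = 37.16 mm.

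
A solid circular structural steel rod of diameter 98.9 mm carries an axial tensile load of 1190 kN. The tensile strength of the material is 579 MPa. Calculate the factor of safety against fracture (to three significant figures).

n = 3.74

A = πd²/4 = 7682 mm².
σ = F/A = 1190000/7682 = 154.9 MPa.
n = 579/154.9 = 3.738.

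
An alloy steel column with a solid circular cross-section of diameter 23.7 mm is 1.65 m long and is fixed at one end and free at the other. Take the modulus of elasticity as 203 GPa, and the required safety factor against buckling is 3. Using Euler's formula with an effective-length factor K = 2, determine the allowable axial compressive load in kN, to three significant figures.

P_allow = 0.950 kN

I = πd⁴/64 = π×23.7⁴/64 = 15490 mm⁴.
Effective length L_e = KL = 2×1.65 m = 3300 mm.
Euler critical load P_cr = π²EI/L_e² = π²×203000×15490/3300² = 2849 N.
P_allow = P_cr/n = 2849/3 = 949.8 N.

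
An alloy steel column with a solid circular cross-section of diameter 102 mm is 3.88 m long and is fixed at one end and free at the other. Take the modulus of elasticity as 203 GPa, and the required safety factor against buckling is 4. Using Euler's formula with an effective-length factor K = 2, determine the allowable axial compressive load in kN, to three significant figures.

I = πd⁴/64 = π×102⁴/64 = 5.313×10^6 mm⁴.
Effective length L_e = KL = 2×3.88 m = 7760 mm.
Euler critical load P_cr = π²EI/L_e² = π²×203000×5.313×10^6/7760² = 176800 N.
P_allow = P_cr/n = 176800/4 = 44200 N.

P_allow = 44.2 kN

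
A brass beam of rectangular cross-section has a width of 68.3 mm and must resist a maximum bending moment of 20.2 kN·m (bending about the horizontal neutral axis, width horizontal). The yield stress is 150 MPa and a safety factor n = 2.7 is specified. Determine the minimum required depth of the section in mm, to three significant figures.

h = 179 mm

σ_allow = 150/2.7 = 55.56 MPa.
For a rectangular section σ = 6M/(bh²), so h² = 6M/(b σ_allow) = 6×2.0200×10^7/(68.3×55.56) = 31940 mm².
h = 178.7 mm.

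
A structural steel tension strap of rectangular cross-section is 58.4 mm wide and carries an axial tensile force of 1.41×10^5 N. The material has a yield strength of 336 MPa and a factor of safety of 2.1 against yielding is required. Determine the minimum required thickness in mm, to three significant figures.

t = 15.1 mm

σ_allow = 336/2.1 = 160.0 MPa.
Required area A = F/σ_allow = 141000/160.0 = 881.2 mm².
t = A/w = 881.2/58.4 = 15.09 mm.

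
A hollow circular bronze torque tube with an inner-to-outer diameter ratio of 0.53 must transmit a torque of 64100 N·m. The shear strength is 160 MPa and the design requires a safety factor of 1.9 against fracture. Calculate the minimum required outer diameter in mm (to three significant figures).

d_o = 161 mm

τ_allow = 160/1.9 = 84.21 MPa.
For a hollow shaft τ = 16T/[πd_o³(1−k⁴)] with k = 0.53, so 1−k⁴ = 0.9211.
d_o³ = 16T/[π τ_allow (1−k⁴)] = 16×6.4100×10^7/(π×84.21×0.9211) = 4.209×10^6 mm³.
d_o = 161.5 mm.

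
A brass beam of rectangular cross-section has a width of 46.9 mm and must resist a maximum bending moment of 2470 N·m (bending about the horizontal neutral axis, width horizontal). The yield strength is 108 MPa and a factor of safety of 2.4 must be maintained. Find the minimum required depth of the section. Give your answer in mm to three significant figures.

h = 83.8 mm

σ_allow = 108/2.4 = 45.00 MPa.
For a rectangular section σ = 6M/(bh²), so h² = 6M/(b σ_allow) = 6×2470000/(46.9×45.00) = 7022 mm².
h = 83.80 mm.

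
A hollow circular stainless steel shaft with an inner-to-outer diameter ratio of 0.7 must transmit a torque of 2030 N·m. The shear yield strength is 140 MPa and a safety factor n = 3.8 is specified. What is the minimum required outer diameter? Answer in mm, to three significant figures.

τ_allow = 140/3.8 = 36.84 MPa.
For a hollow shaft τ = 16T/[πd_o³(1−k⁴)] with k = 0.7, so 1−k⁴ = 0.7599.
d_o³ = 16T/[π τ_allow (1−k⁴)] = 16×2030000/(π×36.84×0.7599) = 369300 mm³.
d_o = 71.74 mm.

d_o = 71.7 mm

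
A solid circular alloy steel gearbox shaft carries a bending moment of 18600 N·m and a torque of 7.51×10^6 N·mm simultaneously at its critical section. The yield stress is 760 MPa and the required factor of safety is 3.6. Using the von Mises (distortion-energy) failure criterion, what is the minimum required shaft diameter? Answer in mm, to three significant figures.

d = 98.3 mm

σ_allow = σ_y/n = 760/3.6 = 211.1 MPa.
For a solid shaft σ_b = 32M/(πd³) and τ = 16T/(πd³), so the von Mises stress is σ' = (16/πd³)·√(4M²+3T²).
√(4M²+3T²) = √(4×(1.860×10^7)² + 3×(7.510×10^6)²) = 3.941×10^7 N·mm.
d³ = 16×3.941×10^7/(π×211.1) = 950700 mm³.
d = 98.33 mm.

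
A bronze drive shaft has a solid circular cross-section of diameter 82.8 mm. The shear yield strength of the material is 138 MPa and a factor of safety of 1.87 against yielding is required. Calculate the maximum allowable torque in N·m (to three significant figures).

τ_allow = 138/1.87 = 73.80 MPa.
For a solid shaft T_allow = τ_allow·πd³/16; πd³/16 = π×82.8³/16 = 111500 mm³.
T_allow = 73.80×111500 = 8.225×10^6 N·mm = 8225 N·m.

T_allow = 8230 N·m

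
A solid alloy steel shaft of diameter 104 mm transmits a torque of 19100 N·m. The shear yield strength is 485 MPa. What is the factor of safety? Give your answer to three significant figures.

n = 5.61

τ = 16T/(πd³) = 16×1.9100×10^7/(π×104³) = 86.48 MPa.
n = τ_limit/τ = 485/86.48 = 5.608.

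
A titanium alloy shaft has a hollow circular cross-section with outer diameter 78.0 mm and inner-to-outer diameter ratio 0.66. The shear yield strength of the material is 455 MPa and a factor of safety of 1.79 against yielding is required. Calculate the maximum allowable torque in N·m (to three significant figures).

τ_allow = 455/1.79 = 254.2 MPa.
For a hollow shaft T_allow = τ_allow·πd_o³(1−k⁴)/16 with 1−k⁴ = 0.8103, so πd_o³(1−k⁴)/16 = 75500 mm³.
T_allow = 254.2×75500 = 1.919×10^7 N·mm = 19190 N·m.

T_allow = 19200 N·m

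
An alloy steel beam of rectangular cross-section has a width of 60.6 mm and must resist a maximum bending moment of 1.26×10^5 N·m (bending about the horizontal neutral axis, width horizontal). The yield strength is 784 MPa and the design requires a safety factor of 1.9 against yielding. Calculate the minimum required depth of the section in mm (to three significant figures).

σ_allow = 784/1.9 = 412.6 MPa.
For a rectangular section σ = 6M/(bh²), so h² = 6M/(b σ_allow) = 6×1.2600×10^8/(60.6×412.6) = 30230 mm².
h = 173.9 mm.

h = 174 mm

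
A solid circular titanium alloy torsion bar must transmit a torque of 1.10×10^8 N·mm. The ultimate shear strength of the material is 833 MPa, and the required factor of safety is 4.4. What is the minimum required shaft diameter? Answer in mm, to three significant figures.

Allowable shear stress τ_allow = 833/4.4 = 189.3 MPa.
For a solid shaft τ = 16T/(πd³), so d³ = 16T/(π τ_allow) = 16×1.1000×10^8/(π×189.3) = 2.959×10^6 mm³.
d = (2.959×10^6)^(1/3) = 143.6 mm.

d = 144 mm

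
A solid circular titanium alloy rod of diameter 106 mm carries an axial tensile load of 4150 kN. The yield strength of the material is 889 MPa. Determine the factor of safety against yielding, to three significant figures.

n = 1.89

A = πd²/4 = 8825 mm².
σ = F/A = 4150000/8825 = 470.3 MPa.
n = 889/470.3 = 1.890.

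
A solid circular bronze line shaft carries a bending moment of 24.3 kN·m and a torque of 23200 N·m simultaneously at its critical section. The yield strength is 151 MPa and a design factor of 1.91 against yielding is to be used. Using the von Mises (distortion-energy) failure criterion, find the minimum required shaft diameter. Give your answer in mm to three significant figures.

σ_allow = σ_y/n = 151/1.91 = 79.06 MPa.
For a solid shaft σ_b = 32M/(πd³) and τ = 16T/(πd³), so the von Mises stress is σ' = (16/πd³)·√(4M²+3T²).
√(4M²+3T²) = √(4×(2.430×10^7)² + 3×(2.320×10^7)²) = 6.306×10^7 N·mm.
d³ = 16×6.306×10^7/(π×79.06) = 4.062×10^6 mm³.
d = 159.6 mm.

d = 160 mm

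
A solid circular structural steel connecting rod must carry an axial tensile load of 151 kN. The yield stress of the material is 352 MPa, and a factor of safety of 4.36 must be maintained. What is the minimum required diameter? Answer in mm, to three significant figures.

Allowable stress σ_allow = 352/4.36 = 80.73 MPa.
Required area A = F/σ_allow = 151000/80.73 = 1870 mm².
A = πd²/4 → d = √(4A/π) = 48.80 mm.

d = 48.8 mm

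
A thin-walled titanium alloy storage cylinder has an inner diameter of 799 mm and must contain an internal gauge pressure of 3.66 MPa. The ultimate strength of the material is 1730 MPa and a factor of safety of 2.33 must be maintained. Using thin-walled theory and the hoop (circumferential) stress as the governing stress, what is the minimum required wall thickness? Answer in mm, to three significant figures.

σ_allow = 1730/2.33 = 742.5 MPa.
Hoop stress σ_h = pD/(2t), so t = pD/(2σ_allow) = 3.66×799/(2×742.5) = 1.969 mm.

t = 1.97 mm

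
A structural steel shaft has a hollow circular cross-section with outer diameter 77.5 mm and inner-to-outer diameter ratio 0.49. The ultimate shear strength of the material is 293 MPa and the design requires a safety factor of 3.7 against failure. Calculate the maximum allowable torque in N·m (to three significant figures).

T_allow = 6820 N·m

τ_allow = 293/3.7 = 79.19 MPa.
For a hollow shaft T_allow = τ_allow·πd_o³(1−k⁴)/16 with 1−k⁴ = 0.9424, so πd_o³(1−k⁴)/16 = 86130 mm³.
T_allow = 79.19×86130 = 6.820×10^6 N·mm = 6820 N·m.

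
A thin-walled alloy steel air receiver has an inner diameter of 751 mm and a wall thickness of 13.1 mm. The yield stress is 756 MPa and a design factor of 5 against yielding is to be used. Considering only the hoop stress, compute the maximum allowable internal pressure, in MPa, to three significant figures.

p_allow = 5.27 MPa

σ_allow = 756/5 = 151.2 MPa.
σ_h = pD/(2t) → p_allow = 2σ_allow t/D = 2×151.2×13.1/751 = 5.275 MPa.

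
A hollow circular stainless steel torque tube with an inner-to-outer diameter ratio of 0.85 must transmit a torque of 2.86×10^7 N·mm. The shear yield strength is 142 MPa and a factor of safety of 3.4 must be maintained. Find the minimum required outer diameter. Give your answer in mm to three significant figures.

d_o = 194 mm

τ_allow = 142/3.4 = 41.76 MPa.
For a hollow shaft τ = 16T/[πd_o³(1−k⁴)] with k = 0.85, so 1−k⁴ = 0.4780.
d_o³ = 16T/[π τ_allow (1−k⁴)] = 16×2.8600×10^7/(π×41.76×0.4780) = 7.296×10^6 mm³.
d_o = 194.0 mm.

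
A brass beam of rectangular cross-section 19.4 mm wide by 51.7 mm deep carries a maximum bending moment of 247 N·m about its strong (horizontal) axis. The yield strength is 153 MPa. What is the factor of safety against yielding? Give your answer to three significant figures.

n = 5.35

Section modulus S = bh²/6 = 19.4×51.7²/6 = 8642 mm³.
σ = M/S = 247000/8642 = 28.58 MPa.
n = 153/28.58 = 5.353.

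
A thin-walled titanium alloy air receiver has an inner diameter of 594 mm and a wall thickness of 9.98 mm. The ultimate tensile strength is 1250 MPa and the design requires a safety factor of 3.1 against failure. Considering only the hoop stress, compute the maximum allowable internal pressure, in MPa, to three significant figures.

σ_allow = 1250/3.1 = 403.2 MPa.
σ_h = pD/(2t) → p_allow = 2σ_allow t/D = 2×403.2×9.98/594 = 13.55 MPa.

p_allow = 13.5 MPa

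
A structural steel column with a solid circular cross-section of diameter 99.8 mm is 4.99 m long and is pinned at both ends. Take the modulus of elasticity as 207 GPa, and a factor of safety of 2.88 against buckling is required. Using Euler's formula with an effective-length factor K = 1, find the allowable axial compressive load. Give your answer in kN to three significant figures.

P_allow = 139 kN

I = πd⁴/64 = π×99.8⁴/64 = 4.870×10^6 mm⁴.
Effective length L_e = KL = 1×4.99 m = 4990 mm.
Euler critical load P_cr = π²EI/L_e² = π²×207000×4.870×10^6/4990² = 399500 N.
P_allow = P_cr/n = 399500/2.88 = 138700 N.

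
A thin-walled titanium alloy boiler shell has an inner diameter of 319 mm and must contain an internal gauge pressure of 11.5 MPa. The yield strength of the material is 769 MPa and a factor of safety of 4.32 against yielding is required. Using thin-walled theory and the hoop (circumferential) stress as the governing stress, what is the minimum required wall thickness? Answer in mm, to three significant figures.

t = 10.3 mm

σ_allow = 769/4.32 = 178.0 MPa.
Hoop stress σ_h = pD/(2t), so t = pD/(2σ_allow) = 11.5×319/(2×178.0) = 10.30 mm.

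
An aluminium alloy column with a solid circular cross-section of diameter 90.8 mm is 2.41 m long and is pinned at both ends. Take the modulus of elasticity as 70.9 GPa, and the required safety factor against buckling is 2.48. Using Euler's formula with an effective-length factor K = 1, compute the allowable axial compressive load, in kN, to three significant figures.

P_allow = 162 kN

I = πd⁴/64 = π×90.8⁴/64 = 3.337×10^6 mm⁴.
Effective length L_e = KL = 1×2.41 m = 2410 mm.
Euler critical load P_cr = π²EI/L_e² = π²×70900×3.337×10^6/2410² = 402000 N.
P_allow = P_cr/n = 402000/2.48 = 162100 N.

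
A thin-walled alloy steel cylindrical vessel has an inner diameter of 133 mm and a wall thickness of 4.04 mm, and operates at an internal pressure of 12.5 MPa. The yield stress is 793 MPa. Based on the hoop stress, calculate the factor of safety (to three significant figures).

n = 3.85

σ_h = pD/(2t) = 12.5×133/(2×4.04) = 205.8 MPa.
n = 793/205.8 = 3.854.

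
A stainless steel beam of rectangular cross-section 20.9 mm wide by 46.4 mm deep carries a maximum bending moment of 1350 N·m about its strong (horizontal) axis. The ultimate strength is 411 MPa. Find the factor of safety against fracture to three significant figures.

Section modulus S = bh²/6 = 20.9×46.4²/6 = 7499 mm³.
σ = M/S = 1350000/7499 = 180.0 MPa.
n = 411/180.0 = 2.283.

n = 2.28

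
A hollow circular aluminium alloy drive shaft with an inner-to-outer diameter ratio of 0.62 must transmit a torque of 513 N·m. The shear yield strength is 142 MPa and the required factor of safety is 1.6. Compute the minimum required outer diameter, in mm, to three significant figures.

d_o = 32.6 mm

τ_allow = 142/1.6 = 88.75 MPa.
For a hollow shaft τ = 16T/[πd_o³(1−k⁴)] with k = 0.62, so 1−k⁴ = 0.8522.
d_o³ = 16T/[π τ_allow (1−k⁴)] = 16×513000/(π×88.75×0.8522) = 34540 mm³.
d_o = 32.57 mm.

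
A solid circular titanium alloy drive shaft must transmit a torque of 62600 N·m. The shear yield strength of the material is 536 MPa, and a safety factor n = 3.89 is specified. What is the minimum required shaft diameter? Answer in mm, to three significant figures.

Allowable shear stress τ_allow = 536/3.89 = 137.8 MPa.
For a solid shaft τ = 16T/(πd³), so d³ = 16T/(π τ_allow) = 16×6.2600×10^7/(π×137.8) = 2.314×10^6 mm³.
d = (2.314×10^6)^(1/3) = 132.3 mm.

d = 132 mm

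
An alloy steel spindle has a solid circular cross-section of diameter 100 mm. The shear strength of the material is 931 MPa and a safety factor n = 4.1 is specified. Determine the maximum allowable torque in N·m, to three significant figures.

τ_allow = 931/4.1 = 227.1 MPa.
For a solid shaft T_allow = τ_allow·πd³/16; πd³/16 = π×100³/16 = 196300 mm³.
T_allow = 227.1×196300 = 4.459×10^7 N·mm = 44590 N·m.

T_allow = 44600 N·m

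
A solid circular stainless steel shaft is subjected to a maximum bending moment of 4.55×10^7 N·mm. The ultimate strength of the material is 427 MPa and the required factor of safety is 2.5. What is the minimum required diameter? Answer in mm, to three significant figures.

d = 139 mm

σ_allow = 427/2.5 = 170.8 MPa.
For a solid circular section σ = 32M/(πd³), so d³ = 32M/(π σ_allow) = 32×4.5500×10^7/(π×170.8) = 2.713×10^6 mm³.
d = 139.5 mm.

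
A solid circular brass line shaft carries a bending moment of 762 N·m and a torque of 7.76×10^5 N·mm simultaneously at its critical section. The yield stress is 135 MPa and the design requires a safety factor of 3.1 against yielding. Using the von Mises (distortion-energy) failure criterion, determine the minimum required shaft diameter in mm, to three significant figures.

d = 61.9 mm

σ_allow = σ_y/n = 135/3.1 = 43.55 MPa.
For a solid shaft σ_b = 32M/(πd³) and τ = 16T/(πd³), so the von Mises stress is σ' = (16/πd³)·√(4M²+3T²).
√(4M²+3T²) = √(4×(762000)² + 3×(776000)²) = 2.032×10^6 N·mm.
d³ = 16×2.032×10^6/(π×43.55) = 237600 mm³.
d = 61.94 mm.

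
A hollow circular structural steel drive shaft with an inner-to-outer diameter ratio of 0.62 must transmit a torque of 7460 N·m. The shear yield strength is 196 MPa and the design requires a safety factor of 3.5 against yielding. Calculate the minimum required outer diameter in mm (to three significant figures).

d_o = 92.7 mm

τ_allow = 196/3.5 = 56.00 MPa.
For a hollow shaft τ = 16T/[πd_o³(1−k⁴)] with k = 0.62, so 1−k⁴ = 0.8522.
d_o³ = 16T/[π τ_allow (1−k⁴)] = 16×7460000/(π×56.00×0.8522) = 796100 mm³.
d_o = 92.68 mm.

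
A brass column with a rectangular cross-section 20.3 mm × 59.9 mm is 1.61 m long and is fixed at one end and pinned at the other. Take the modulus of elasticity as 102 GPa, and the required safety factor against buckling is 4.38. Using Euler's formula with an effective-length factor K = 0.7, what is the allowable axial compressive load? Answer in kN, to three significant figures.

P_allow = 7.56 kN

Buckling occurs about the weak axis: I_min = h·b³/12 = 59.9×20.3³/12 = 41760 mm⁴ (b = 20.3 mm is the smaller dimension).
Effective length L_e = KL = 0.7×1.61 m = 1127 mm.
Euler critical load P_cr = π²EI/L_e² = π²×102000×41760/1127² = 33100 N.
P_allow = P_cr/n = 33100/4.38 = 7556 N.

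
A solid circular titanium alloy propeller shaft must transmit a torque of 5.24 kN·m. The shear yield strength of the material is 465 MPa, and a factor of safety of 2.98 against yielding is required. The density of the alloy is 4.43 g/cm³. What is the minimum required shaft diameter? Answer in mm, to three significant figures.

Allowable shear stress τ_allow = 465/2.98 = 156.0 MPa.
For a solid shaft τ = 16T/(πd³), so d³ = 16T/(π τ_allow) = 16×5240000/(π×156.0) = 171000 mm³.
d = (171000)^(1/3) = 55.51 mm.

d = 55.5 mm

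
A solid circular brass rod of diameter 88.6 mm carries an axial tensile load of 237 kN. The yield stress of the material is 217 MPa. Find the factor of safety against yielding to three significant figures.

n = 5.65

A = πd²/4 = 6165 mm².
σ = F/A = 237000/6165 = 38.44 MPa.
n = 217/38.44 = 5.645.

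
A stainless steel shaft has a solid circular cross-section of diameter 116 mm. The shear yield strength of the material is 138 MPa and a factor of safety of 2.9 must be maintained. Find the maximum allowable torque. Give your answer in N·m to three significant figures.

T_allow = 14600 N·m

τ_allow = 138/2.9 = 47.59 MPa.
For a solid shaft T_allow = τ_allow·πd³/16; πd³/16 = π×116³/16 = 306500 mm³.
T_allow = 47.59×306500 = 1.458×10^7 N·mm = 14580 N·m.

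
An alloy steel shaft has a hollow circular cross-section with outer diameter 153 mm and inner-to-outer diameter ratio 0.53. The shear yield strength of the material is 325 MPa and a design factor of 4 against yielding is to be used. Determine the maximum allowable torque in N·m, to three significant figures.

τ_allow = 325/4 = 81.25 MPa.
For a hollow shaft T_allow = τ_allow·πd_o³(1−k⁴)/16 with 1−k⁴ = 0.9211, so πd_o³(1−k⁴)/16 = 647800 mm³.
T_allow = 81.25×647800 = 5.263×10^7 N·mm = 52630 N·m.

T_allow = 52600 N·m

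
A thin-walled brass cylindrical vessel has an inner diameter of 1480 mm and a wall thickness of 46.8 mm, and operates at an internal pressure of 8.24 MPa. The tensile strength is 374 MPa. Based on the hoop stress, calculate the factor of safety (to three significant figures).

n = 2.87

σ_h = pD/(2t) = 8.24×1480/(2×46.8) = 130.3 MPa.
n = 374/130.3 = 2.871.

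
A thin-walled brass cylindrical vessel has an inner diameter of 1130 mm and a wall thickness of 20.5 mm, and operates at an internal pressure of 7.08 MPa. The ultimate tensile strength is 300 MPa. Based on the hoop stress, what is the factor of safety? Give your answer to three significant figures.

σ_h = pD/(2t) = 7.08×1130/(2×20.5) = 195.1 MPa.
n = 300/195.1 = 1.537.

n = 1.54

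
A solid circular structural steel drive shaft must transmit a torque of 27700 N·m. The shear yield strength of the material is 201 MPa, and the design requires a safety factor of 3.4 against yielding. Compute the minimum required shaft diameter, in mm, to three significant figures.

Allowable shear stress τ_allow = 201/3.4 = 59.12 MPa.
For a solid shaft τ = 16T/(πd³), so d³ = 16T/(π τ_allow) = 16×2.7700×10^7/(π×59.12) = 2.386×10^6 mm³.
d = (2.386×10^6)^(1/3) = 133.6 mm.

d = 134 mm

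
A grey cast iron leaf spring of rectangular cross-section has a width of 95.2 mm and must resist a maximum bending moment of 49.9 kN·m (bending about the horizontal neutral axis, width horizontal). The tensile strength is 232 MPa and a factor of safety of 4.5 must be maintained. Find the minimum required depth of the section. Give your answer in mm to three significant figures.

h = 247 mm

σ_allow = 232/4.5 = 51.56 MPa.
For a rectangular section σ = 6M/(bh²), so h² = 6M/(b σ_allow) = 6×4.9900×10^7/(95.2×51.56) = 61000 mm².
h = 247.0 mm.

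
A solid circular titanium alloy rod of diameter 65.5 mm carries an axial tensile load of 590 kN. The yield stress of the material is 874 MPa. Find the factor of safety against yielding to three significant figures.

n = 4.99

A = πd²/4 = 3370 mm².
σ = F/A = 590000/3370 = 175.1 MPa.
n = 874/175.1 = 4.992.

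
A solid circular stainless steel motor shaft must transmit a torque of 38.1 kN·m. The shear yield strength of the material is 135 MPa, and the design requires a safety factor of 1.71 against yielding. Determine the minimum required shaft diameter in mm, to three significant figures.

d = 135 mm

Allowable shear stress τ_allow = 135/1.71 = 78.95 MPa.
For a solid shaft τ = 16T/(πd³), so d³ = 16T/(π τ_allow) = 16×3.8100×10^7/(π×78.95) = 2.458×10^6 mm³.
d = (2.458×10^6)^(1/3) = 135.0 mm.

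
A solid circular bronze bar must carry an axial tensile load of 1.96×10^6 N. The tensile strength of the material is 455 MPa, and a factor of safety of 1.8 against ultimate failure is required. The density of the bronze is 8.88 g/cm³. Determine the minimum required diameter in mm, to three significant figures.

d = 99.4 mm

Allowable stress σ_allow = 455/1.8 = 252.8 MPa.
Required area A = F/σ_allow = 1960000/252.8 = 7754 mm².
A = πd²/4 → d = √(4A/π) = 99.36 mm.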